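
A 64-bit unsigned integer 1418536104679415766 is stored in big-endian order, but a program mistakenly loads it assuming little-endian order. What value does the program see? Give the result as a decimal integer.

15465215212074282771

1418536104679415766 in 64-bit hexadecimal is 0x13AFA7124C7B9FD6.
Stored big-endian, the bytes at ascending addresses are 13 AF A7 12 4C 7B 9F D6.
Read back as little-endian, the first byte is least significant, giving 0xD69F7B4C12A7AF13.
0xD69F7B4C12A7AF13 = 15465215212074282771.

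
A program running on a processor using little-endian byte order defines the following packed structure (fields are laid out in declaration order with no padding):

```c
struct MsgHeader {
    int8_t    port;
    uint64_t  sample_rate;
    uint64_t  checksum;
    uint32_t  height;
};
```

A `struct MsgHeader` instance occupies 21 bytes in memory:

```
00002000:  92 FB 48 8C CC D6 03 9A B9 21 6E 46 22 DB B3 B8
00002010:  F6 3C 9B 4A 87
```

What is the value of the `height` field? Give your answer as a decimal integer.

`height` follows `port` (1 B), `sample_rate` (8 B), `checksum` (8 B), so it starts at offset 1 + 8 + 8 = 17 and occupies 4 bytes.
Bytes at offsets 17..20: 3C 9B 4A 87.
Little-endian: lowest address holds the least-significant byte.
Reassemble most-significant byte first: 87 4A 9B 3C → 0x874A9B3C.
0x874A9B3C = 2269813564.

2269813564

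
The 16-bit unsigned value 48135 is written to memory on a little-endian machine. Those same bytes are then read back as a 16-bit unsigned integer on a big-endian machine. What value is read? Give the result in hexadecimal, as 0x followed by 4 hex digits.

0x07BC

48135 in 16-bit hexadecimal is 0xBC07.
Stored little-endian, the bytes at ascending addresses are 07 BC.
Read back as big-endian, the last byte is least significant, giving 0x07BC.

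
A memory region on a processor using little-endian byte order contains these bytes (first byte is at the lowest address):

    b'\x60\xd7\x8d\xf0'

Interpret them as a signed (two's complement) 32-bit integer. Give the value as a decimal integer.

In little-endian order the low byte comes first in memory.
Reassemble most-significant byte first: F0 8D D7 60 → 0xF08DD760.
Top bit is set, so as a signed 32-bit value this is 0xF08DD760 − 2^32 = -259139744.

-259139744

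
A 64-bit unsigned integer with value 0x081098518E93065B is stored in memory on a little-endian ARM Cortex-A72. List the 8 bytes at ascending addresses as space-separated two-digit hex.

Split into bytes (most-significant first): 08 10 98 51 8E 93 06 5B.
In little-endian order the low byte comes first in memory.
So at ascending addresses the bytes are 5B 06 93 8E 51 98 10 08.

5B 06 93 8E 51 98 10 08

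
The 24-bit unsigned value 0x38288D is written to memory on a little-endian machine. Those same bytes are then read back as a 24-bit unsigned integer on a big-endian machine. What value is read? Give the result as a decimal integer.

Stored little-endian, the bytes at ascending addresses are 8D 28 38.
Read back as big-endian, the last byte is least significant, giving 0x8D2838.
0x8D2838 = 9250872.

9250872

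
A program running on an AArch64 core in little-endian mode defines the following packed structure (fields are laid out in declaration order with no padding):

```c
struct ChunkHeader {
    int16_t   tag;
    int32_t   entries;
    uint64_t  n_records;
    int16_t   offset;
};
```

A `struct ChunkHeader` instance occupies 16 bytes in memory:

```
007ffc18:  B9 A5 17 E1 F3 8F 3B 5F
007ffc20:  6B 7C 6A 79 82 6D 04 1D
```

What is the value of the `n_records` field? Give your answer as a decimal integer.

`n_records` follows `tag` (2 B), `entries` (4 B), so it starts at offset 2 + 4 = 6 and occupies 8 bytes.
Bytes at offsets 6..13: 3B 5F 6B 7C 6A 79 82 6D.
Little-endian: lowest address holds the least-significant byte.
Reassemble most-significant byte first: 6D 82 79 6A 7C 6B 5F 3B → 0x6D82796A7C6B5F3B.
0x6D82796A7C6B5F3B = 7891002995367436091.

7891002995367436091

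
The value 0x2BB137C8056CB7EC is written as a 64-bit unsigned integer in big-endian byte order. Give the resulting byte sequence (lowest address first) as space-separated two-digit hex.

Split into bytes (most-significant first): 2B B1 37 C8 05 6C B7 EC.
Big-endian stores the most-significant byte at the lowest address.
So the memory order matches the most-significant-first order: 2B B1 37 C8 05 6C B7 EC.

2B B1 37 C8 05 6C B7 EC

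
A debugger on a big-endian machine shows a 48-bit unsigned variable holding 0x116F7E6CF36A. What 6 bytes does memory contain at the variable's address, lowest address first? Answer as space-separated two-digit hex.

Split into bytes (most-significant first): 11 6F 7E 6C F3 6A.
In big-endian order the high byte comes first in memory.
So the memory order matches the most-significant-first order: 11 6F 7E 6C F3 6A.

11 6F 7E 6C F3 6A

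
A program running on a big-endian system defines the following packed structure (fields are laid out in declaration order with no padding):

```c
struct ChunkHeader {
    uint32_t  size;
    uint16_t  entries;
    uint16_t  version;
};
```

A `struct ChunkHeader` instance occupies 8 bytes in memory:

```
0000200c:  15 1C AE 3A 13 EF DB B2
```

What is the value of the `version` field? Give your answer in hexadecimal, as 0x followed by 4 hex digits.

0xDBB2

`version` follows `size` (4 B), `entries` (2 B), so it starts at offset 4 + 2 = 6 and occupies 2 bytes.
Bytes at offsets 6..7: DB B2.
Big-endian stores the most-significant byte at the lowest address.
The bytes are already most-significant first: 0xDBB2.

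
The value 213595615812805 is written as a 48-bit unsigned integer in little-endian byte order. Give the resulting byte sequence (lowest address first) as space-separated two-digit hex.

C5 5C CE 9A 43 C2

213595615812805 in hexadecimal, padded to 48 bits, is 0xC2439ACE5CC5.
Split into bytes (most-significant first): C2 43 9A CE 5C C5.
Little-endian: lowest address holds the least-significant byte.
So at ascending addresses the bytes are C5 5C CE 9A 43 C2.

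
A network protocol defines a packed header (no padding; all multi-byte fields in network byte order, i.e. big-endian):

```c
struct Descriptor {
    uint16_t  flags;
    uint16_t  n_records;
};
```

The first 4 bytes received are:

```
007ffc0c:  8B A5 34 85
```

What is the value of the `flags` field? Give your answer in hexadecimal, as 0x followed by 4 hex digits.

`flags` is the first field, at byte offset 0, occupying 2 bytes.
Bytes at offsets 0..1: 8B A5.
Big-endian: lowest address holds the most-significant byte.
The bytes are already most-significant first: 0x8BA5.

0x8BA5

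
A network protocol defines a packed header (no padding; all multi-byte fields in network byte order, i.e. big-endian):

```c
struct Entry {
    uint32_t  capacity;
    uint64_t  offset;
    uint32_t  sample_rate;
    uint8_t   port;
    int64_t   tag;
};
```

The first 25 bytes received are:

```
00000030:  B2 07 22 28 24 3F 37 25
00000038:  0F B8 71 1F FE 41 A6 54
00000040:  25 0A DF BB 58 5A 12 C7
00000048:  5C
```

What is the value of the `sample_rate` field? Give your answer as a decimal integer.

4265715284

`sample_rate` follows `capacity` (4 B), `offset` (8 B), so it starts at offset 4 + 8 = 12 and occupies 4 bytes.
Bytes at offsets 12..15: FE 41 A6 54.
Big-endian: lowest address holds the most-significant byte.
The bytes are already most-significant first: 0xFE41A654.
0xFE41A654 = 4265715284.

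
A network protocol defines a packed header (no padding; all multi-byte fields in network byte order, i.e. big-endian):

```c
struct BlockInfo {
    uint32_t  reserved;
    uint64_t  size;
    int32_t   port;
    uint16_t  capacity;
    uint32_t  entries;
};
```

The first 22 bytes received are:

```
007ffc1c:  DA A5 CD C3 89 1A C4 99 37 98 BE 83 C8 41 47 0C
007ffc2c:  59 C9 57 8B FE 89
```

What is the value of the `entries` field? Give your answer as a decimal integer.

1468792457

`entries` follows `reserved` (4 B), `size` (8 B), `port` (4 B), `capacity` (2 B), so it starts at offset 4 + 8 + 4 + 2 = 18 and occupies 4 bytes.
Bytes at offsets 18..21: 57 8B FE 89.
In big-endian order the high byte comes first in memory.
The bytes are already most-significant first: 0x578BFE89.
0x578BFE89 = 1468792457.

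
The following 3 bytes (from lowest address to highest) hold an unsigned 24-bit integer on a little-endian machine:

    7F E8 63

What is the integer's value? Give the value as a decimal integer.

6547583

Little-endian stores the least-significant byte at the lowest address.
Reassemble most-significant byte first: 63 E8 7F → 0x63E87F.
0x63E87F = 6547583.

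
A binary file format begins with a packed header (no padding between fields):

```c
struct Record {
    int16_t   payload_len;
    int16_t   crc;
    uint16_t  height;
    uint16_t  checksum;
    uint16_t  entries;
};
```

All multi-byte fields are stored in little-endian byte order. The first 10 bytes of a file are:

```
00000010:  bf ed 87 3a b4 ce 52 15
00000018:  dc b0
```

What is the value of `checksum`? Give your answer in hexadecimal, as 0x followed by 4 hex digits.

0x1552

`checksum` follows `payload_len` (2 B), `crc` (2 B), `height` (2 B), so it starts at offset 2 + 2 + 2 = 6 and occupies 2 bytes.
Bytes at offsets 6..7: 52 15.
Little-endian stores the least-significant byte at the lowest address.
Reassemble most-significant byte first: 15 52 → 0x1552.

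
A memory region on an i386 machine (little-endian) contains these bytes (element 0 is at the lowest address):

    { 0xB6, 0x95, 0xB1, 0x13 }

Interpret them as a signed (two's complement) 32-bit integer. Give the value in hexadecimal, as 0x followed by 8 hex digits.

Little-endian: lowest address holds the least-significant byte.
Reassemble most-significant byte first: 13 B1 95 B6 → 0x13B195B6.

0x13B195B6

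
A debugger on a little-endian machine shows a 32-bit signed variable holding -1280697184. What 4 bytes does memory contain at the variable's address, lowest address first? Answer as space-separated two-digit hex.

Two's complement of -1280697184 in 32 bits: 1280697184 = 0x4C55E360; invert → 0xB3AA1C9F; add 1 → 0xB3AA1CA0.
Split into bytes (most-significant first): B3 AA 1C A0.
Little-endian: lowest address holds the least-significant byte.
So at ascending addresses the bytes are A0 1C AA B3.

A0 1C AA B3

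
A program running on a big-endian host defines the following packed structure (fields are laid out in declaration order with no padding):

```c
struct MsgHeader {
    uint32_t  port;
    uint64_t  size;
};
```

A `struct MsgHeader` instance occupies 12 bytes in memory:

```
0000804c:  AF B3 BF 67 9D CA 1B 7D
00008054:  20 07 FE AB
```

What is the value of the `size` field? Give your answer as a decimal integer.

`size` follows `port` (4 bytes), so it starts at byte offset 4 and occupies 8 bytes.
Bytes at offsets 4..11: 9D CA 1B 7D 20 07 FE AB.
In big-endian order the high byte comes first in memory.
The bytes are already most-significant first: 0x9DCA1B7D2007FEAB.
0x9DCA1B7D2007FEAB = 11369930433472495275.

11369930433472495275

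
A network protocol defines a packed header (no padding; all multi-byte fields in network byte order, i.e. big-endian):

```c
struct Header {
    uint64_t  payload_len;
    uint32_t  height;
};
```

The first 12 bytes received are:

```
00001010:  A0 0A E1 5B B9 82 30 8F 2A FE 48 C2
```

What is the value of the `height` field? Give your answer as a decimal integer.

`height` follows `payload_len` (8 bytes), so it starts at byte offset 8 and occupies 4 bytes.
Bytes at offsets 8..11: 2A FE 48 C2.
Big-endian stores the most-significant byte at the lowest address.
The bytes are already most-significant first: 0x2AFE48C2.
0x2AFE48C2 = 721307842.

721307842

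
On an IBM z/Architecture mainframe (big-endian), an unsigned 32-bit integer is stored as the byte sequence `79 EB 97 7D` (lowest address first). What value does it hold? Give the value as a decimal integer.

2045482877

In big-endian order the high byte comes first in memory.
The bytes are already most-significant first: 0x79EB977D.
0x79EB977D = 2045482877.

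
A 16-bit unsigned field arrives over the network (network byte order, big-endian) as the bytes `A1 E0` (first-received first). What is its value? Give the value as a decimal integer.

In big-endian order the high byte comes first in memory.
The bytes are already most-significant first: 0xA1E0.
0xA1E0 = 41440.

41440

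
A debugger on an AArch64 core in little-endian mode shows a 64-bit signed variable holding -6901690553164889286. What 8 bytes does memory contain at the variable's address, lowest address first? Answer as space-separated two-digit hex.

Two's complement of -6901690553164889286 in 64 bits: 6901690553164889286 = 0x5FC7BAFDCB0FFCC6; invert → 0xA038450234F00339; add 1 → 0xA038450234F0033A.
Split into bytes (most-significant first): A0 38 45 02 34 F0 03 3A.
Little-endian: lowest address holds the least-significant byte.
So at ascending addresses the bytes are 3A 03 F0 34 02 45 38 A0.

3A 03 F0 34 02 45 38 A0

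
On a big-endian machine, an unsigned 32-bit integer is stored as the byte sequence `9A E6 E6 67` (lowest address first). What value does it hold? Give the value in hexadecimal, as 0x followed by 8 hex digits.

0x9AE6E667

In big-endian order the high byte comes first in memory.
The bytes are already most-significant first: 0x9AE6E667.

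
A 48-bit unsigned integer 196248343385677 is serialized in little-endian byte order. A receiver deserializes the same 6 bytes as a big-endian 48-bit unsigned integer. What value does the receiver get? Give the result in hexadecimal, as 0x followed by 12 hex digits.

0x4D96CBA07CB2

196248343385677 in 48-bit hexadecimal is 0xB27CA0CB964D.
Stored little-endian, the bytes at ascending addresses are 4D 96 CB A0 7C B2.
Read back as big-endian, the last byte is least significant, giving 0x4D96CBA07CB2.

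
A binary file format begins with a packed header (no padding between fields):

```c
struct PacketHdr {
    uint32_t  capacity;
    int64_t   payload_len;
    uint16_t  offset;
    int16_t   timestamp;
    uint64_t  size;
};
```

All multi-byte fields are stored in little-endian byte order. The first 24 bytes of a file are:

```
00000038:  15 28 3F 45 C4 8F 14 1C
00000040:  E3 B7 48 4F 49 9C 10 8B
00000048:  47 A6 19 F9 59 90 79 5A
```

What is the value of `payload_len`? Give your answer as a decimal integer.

`payload_len` follows `capacity` (4 bytes), so it starts at byte offset 4 and occupies 8 bytes.
Bytes at offsets 4..11: C4 8F 14 1C E3 B7 48 4F.
Little-endian stores the least-significant byte at the lowest address.
Reassemble most-significant byte first: 4F 48 B7 E3 1C 14 8F C4 → 0x4F48B7E31C148FC4.
0x4F48B7E31C148FC4 = 5713018313376042948.

5713018313376042948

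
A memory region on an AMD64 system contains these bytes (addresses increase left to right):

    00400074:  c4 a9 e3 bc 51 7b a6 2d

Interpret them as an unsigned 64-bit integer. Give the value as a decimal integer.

3289452168832330180

Little-endian stores the least-significant byte at the lowest address.
Reassemble most-significant byte first: 2D A6 7B 51 BC E3 A9 C4 → 0x2DA67B51BCE3A9C4.
0x2DA67B51BCE3A9C4 = 3289452168832330180.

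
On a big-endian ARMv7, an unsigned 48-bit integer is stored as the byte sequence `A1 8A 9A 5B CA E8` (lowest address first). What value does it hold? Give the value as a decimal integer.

177616667265768

Big-endian stores the most-significant byte at the lowest address.
The bytes are already most-significant first: 0xA18A9A5BCAE8.
0xA18A9A5BCAE8 = 177616667265768.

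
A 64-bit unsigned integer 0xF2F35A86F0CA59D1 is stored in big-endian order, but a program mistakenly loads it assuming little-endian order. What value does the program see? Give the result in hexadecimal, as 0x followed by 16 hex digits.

Stored big-endian, the bytes at ascending addresses are F2 F3 5A 86 F0 CA 59 D1.
Read back as little-endian, the first byte is least significant, giving 0xD159CAF0865AF3F2.

0xD159CAF0865AF3F2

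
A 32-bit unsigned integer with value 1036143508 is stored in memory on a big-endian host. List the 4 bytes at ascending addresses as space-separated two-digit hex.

3D C2 4B 94

1036143508 in hexadecimal, padded to 32 bits, is 0x3DC24B94.
Split into bytes (most-significant first): 3D C2 4B 94.
In big-endian order the high byte comes first in memory.
So the memory order matches the most-significant-first order: 3D C2 4B 94.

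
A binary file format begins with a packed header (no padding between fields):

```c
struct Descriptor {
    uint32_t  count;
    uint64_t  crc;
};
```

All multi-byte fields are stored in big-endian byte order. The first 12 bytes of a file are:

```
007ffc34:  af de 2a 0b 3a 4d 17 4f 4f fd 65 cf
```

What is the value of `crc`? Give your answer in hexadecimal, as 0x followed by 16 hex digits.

`crc` follows `count` (4 bytes), so it starts at byte offset 4 and occupies 8 bytes.
Bytes at offsets 4..11: 3A 4D 17 4F 4F FD 65 CF.
Big-endian stores the most-significant byte at the lowest address.
The bytes are already most-significant first: 0x3A4D174F4FFD65CF.

0x3A4D174F4FFD65CF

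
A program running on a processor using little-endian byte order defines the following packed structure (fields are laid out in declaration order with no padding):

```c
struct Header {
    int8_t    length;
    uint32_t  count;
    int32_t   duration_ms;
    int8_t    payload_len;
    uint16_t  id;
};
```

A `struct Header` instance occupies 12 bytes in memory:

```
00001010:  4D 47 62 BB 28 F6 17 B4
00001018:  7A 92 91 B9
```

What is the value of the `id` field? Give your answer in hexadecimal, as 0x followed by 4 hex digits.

`id` follows `length` (1 B), `count` (4 B), `duration_ms` (4 B), `payload_len` (1 B), so it starts at offset 1 + 4 + 4 + 1 = 10 and occupies 2 bytes.
Bytes at offsets 10..11: 91 B9.
In little-endian order the low byte comes first in memory.
Reassemble most-significant byte first: B9 91 → 0xB991.

0xB991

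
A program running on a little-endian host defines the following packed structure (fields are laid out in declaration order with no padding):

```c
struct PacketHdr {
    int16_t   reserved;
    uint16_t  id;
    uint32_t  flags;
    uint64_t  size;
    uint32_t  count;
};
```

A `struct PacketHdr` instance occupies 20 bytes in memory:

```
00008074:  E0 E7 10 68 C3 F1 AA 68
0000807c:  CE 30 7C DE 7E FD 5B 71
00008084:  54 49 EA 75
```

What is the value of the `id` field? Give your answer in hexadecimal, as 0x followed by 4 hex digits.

0x6810

`id` follows `reserved` (2 bytes), so it starts at byte offset 2 and occupies 2 bytes.
Bytes at offsets 2..3: 10 68.
Little-endian: lowest address holds the least-significant byte.
Reassemble most-significant byte first: 68 10 → 0x6810.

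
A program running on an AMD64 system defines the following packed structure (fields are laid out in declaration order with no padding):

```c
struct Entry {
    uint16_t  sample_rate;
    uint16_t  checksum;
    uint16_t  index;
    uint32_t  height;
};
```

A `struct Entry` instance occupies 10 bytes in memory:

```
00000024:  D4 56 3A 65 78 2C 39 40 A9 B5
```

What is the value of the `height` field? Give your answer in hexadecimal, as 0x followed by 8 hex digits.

0xB5A94039

`height` follows `sample_rate` (2 B), `checksum` (2 B), `index` (2 B), so it starts at offset 2 + 2 + 2 = 6 and occupies 4 bytes.
Bytes at offsets 6..9: 39 40 A9 B5.
In little-endian order the low byte comes first in memory.
Reassemble most-significant byte first: B5 A9 40 39 → 0xB5A94039.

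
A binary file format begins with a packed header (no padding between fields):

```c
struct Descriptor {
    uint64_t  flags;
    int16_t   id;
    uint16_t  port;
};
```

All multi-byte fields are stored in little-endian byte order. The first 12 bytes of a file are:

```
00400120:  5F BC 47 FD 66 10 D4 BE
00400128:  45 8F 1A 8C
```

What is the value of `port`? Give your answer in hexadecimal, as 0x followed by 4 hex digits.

`port` follows `flags` (8 B), `id` (2 B), so it starts at offset 8 + 2 = 10 and occupies 2 bytes.
Bytes at offsets 10..11: 1A 8C.
In little-endian order the low byte comes first in memory.
Reassemble most-significant byte first: 8C 1A → 0x8C1A.

0x8C1A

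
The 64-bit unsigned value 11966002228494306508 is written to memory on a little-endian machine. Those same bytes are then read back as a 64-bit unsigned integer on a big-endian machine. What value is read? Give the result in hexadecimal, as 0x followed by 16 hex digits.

11966002228494306508 in 64-bit hexadecimal is 0xA60FC7A0D2EF8CCC.
Stored little-endian, the bytes at ascending addresses are CC 8C EF D2 A0 C7 0F A6.
Read back as big-endian, the last byte is least significant, giving 0xCC8CEFD2A0C70FA6.

0xCC8CEFD2A0C70FA6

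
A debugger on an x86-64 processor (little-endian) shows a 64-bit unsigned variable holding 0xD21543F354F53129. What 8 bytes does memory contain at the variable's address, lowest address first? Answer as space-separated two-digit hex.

29 31 F5 54 F3 43 15 D2

Split into bytes (most-significant first): D2 15 43 F3 54 F5 31 29.
Little-endian: lowest address holds the least-significant byte.
So at ascending addresses the bytes are 29 31 F5 54 F3 43 15 D2.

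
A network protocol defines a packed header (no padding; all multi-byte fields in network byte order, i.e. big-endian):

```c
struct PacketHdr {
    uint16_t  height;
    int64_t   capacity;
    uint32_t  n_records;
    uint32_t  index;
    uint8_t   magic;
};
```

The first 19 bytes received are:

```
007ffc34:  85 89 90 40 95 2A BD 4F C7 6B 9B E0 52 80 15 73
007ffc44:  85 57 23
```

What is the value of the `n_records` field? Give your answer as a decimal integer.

2615169664

`n_records` follows `height` (2 B), `capacity` (8 B), so it starts at offset 2 + 8 = 10 and occupies 4 bytes.
Bytes at offsets 10..13: 9B E0 52 80.
Big-endian: lowest address holds the most-significant byte.
The bytes are already most-significant first: 0x9BE05280.
0x9BE05280 = 2615169664.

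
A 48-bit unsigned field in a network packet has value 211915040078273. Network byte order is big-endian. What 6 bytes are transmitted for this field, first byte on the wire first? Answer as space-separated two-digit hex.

211915040078273 in hexadecimal, padded to 48 bits, is 0xC0BC50AFB9C1.
Split into bytes (most-significant first): C0 BC 50 AF B9 C1.
Big-endian stores the most-significant byte at the lowest address.
So the memory order matches the most-significant-first order: C0 BC 50 AF B9 C1.

C0 BC 50 AF B9 C1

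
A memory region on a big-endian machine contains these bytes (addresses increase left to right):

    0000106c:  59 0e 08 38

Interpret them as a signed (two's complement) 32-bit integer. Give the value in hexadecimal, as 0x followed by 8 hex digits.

0x590E0838

In big-endian order the high byte comes first in memory.
The bytes are already most-significant first: 0x590E0838.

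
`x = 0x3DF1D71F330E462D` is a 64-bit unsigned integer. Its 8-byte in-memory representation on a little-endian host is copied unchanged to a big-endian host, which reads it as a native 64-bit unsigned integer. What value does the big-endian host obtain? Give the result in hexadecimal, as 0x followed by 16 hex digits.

Stored little-endian, the bytes at ascending addresses are 2D 46 0E 33 1F D7 F1 3D.
Read back as big-endian, the last byte is least significant, giving 0x2D460E331FD7F13D.

0x2D460E331FD7F13D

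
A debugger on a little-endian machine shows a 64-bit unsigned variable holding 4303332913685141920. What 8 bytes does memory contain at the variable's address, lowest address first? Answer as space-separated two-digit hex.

4303332913685141920 in hexadecimal, padded to 64 bits, is 0x3BB8827C267319A0.
Split into bytes (most-significant first): 3B B8 82 7C 26 73 19 A0.
Little-endian: lowest address holds the least-significant byte.
So at ascending addresses the bytes are A0 19 73 26 7C 82 B8 3B.

A0 19 73 26 7C 82 B8 3B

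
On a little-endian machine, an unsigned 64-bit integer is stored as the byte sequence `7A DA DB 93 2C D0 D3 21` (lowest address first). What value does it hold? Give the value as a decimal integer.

2437520713215367802

Little-endian: lowest address holds the least-significant byte.
Reassemble most-significant byte first: 21 D3 D0 2C 93 DB DA 7A → 0x21D3D02C93DBDA7A.
0x21D3D02C93DBDA7A = 2437520713215367802.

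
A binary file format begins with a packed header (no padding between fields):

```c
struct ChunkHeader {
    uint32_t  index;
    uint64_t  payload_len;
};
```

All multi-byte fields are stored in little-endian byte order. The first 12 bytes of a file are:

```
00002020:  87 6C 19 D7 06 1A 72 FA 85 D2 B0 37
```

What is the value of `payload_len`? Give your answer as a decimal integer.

`payload_len` follows `index` (4 bytes), so it starts at byte offset 4 and occupies 8 bytes.
Bytes at offsets 4..11: 06 1A 72 FA 85 D2 B0 37.
Little-endian stores the least-significant byte at the lowest address.
Reassemble most-significant byte first: 37 B0 D2 85 FA 72 1A 06 → 0x37B0D285FA721A06.
0x37B0D285FA721A06 = 4012938740861377030.

4012938740861377030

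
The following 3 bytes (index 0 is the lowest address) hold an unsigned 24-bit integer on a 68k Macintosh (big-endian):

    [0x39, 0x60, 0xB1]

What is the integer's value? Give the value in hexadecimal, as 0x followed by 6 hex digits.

0x3960B1

Big-endian stores the most-significant byte at the lowest address.
The bytes are already most-significant first: 0x3960B1.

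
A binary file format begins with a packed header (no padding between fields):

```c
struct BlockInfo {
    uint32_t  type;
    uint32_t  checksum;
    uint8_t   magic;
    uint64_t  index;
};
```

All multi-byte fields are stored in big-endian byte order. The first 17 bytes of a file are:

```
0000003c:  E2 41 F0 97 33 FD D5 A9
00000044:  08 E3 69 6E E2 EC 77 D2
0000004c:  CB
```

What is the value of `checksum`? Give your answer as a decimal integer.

`checksum` follows `type` (4 bytes), so it starts at byte offset 4 and occupies 4 bytes.
Bytes at offsets 4..7: 33 FD D5 A9.
Big-endian: lowest address holds the most-significant byte.
The bytes are already most-significant first: 0x33FDD5A9.
0x33FDD5A9 = 872273321.

872273321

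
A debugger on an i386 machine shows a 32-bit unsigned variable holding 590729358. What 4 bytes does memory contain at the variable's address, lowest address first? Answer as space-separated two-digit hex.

590729358 in hexadecimal, padded to 32 bits, is 0x2335D08E.
Split into bytes (most-significant first): 23 35 D0 8E.
Little-endian: lowest address holds the least-significant byte.
So at ascending addresses the bytes are 8E D0 35 23.

8E D0 35 23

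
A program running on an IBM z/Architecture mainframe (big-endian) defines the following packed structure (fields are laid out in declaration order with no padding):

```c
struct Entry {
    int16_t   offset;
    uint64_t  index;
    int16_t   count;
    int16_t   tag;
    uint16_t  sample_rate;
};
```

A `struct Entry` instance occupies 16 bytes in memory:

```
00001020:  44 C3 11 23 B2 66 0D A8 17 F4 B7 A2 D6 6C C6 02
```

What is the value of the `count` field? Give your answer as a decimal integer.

-18526

`count` follows `offset` (2 B), `index` (8 B), so it starts at offset 2 + 8 = 10 and occupies 2 bytes.
Bytes at offsets 10..11: B7 A2.
Big-endian: lowest address holds the most-significant byte.
The bytes are already most-significant first: 0xB7A2.
Top bit is set, so as a signed 16-bit value this is 0xB7A2 − 2^16 = -18526.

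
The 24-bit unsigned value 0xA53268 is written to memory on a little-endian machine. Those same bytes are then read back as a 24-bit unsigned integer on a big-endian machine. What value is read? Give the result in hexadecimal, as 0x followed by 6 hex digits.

0x6832A5

Stored little-endian, the bytes at ascending addresses are 68 32 A5.
Read back as big-endian, the last byte is least significant, giving 0x6832A5.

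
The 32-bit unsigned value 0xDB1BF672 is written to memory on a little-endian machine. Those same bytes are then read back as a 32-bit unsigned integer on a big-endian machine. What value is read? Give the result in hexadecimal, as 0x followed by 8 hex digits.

0x72F61BDB

Stored little-endian, the bytes at ascending addresses are 72 F6 1B DB.
Read back as big-endian, the last byte is least significant, giving 0x72F61BDB.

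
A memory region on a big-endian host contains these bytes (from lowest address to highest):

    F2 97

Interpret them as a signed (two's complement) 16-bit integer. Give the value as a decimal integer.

Big-endian stores the most-significant byte at the lowest address.
The bytes are already most-significant first: 0xF297.
Top bit is set, so as a signed 16-bit value this is 0xF297 − 2^16 = -3433.

-3433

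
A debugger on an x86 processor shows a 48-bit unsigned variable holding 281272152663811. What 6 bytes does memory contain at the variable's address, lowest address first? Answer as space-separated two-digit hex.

281272152663811 in hexadecimal, padded to 48 bits, is 0xFFD0C6BEA703.
Split into bytes (most-significant first): FF D0 C6 BE A7 03.
In little-endian order the low byte comes first in memory.
So at ascending addresses the bytes are 03 A7 BE C6 D0 FF.

03 A7 BE C6 D0 FF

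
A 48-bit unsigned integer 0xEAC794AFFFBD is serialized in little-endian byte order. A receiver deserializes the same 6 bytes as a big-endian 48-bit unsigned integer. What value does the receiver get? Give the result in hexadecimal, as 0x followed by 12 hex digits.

Stored little-endian, the bytes at ascending addresses are BD FF AF 94 C7 EA.
Read back as big-endian, the last byte is least significant, giving 0xBDFFAF94C7EA.

0xBDFFAF94C7EA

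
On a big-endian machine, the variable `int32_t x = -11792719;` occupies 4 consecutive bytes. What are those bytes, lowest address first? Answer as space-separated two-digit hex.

FF 4C 0E B1

Two's complement of -11792719 in 32 bits: 11792719 = 0x00B3F14F; invert → 0xFF4C0EB0; add 1 → 0xFF4C0EB1.
Split into bytes (most-significant first): FF 4C 0E B1.
Big-endian stores the most-significant byte at the lowest address.
So the memory order matches the most-significant-first order: FF 4C 0E B1.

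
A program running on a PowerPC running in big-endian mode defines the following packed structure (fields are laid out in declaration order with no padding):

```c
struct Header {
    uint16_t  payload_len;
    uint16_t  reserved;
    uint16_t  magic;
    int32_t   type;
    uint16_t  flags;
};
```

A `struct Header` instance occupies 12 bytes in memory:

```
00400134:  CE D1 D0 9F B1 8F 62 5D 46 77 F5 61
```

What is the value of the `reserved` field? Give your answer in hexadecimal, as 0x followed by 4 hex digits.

`reserved` follows `payload_len` (2 bytes), so it starts at byte offset 2 and occupies 2 bytes.
Bytes at offsets 2..3: D0 9F.
Big-endian: lowest address holds the most-significant byte.
The bytes are already most-significant first: 0xD09F.

0xD09F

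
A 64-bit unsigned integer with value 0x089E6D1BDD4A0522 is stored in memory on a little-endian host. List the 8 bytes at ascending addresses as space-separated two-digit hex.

22 05 4A DD 1B 6D 9E 08

Split into bytes (most-significant first): 08 9E 6D 1B DD 4A 05 22.
Little-endian: lowest address holds the least-significant byte.
So at ascending addresses the bytes are 22 05 4A DD 1B 6D 9E 08.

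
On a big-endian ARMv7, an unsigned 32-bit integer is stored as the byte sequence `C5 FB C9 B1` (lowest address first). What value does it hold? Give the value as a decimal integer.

Big-endian stores the most-significant byte at the lowest address.
The bytes are already most-significant first: 0xC5FBC9B1.
0xC5FBC9B1 = 3321612721.

3321612721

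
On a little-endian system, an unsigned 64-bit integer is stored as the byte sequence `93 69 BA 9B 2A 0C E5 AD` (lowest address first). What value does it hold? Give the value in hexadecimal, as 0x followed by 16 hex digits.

0xADE50C2A9BBA6993

Little-endian stores the least-significant byte at the lowest address.
Reassemble most-significant byte first: AD E5 0C 2A 9B BA 69 93 → 0xADE50C2A9BBA6993.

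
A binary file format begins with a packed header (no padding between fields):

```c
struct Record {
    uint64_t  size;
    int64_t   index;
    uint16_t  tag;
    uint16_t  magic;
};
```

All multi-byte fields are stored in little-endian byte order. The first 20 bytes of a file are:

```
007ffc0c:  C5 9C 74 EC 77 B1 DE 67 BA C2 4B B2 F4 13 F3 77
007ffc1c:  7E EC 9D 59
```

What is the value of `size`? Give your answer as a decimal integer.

7484614759362632901

`size` is the first field, at byte offset 0, occupying 8 bytes.
Bytes at offsets 0..7: C5 9C 74 EC 77 B1 DE 67.
In little-endian order the low byte comes first in memory.
Reassemble most-significant byte first: 67 DE B1 77 EC 74 9C C5 → 0x67DEB177EC749CC5.
0x67DEB177EC749CC5 = 7484614759362632901.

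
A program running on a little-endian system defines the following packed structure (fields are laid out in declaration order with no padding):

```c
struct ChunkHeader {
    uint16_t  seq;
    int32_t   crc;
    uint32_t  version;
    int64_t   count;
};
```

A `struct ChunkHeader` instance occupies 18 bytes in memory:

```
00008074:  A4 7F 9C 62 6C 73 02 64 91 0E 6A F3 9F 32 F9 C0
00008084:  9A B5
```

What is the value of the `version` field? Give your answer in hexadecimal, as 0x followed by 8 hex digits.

`version` follows `seq` (2 B), `crc` (4 B), so it starts at offset 2 + 4 = 6 and occupies 4 bytes.
Bytes at offsets 6..9: 02 64 91 0E.
Little-endian stores the least-significant byte at the lowest address.
Reassemble most-significant byte first: 0E 91 64 02 → 0x0E916402.

0x0E916402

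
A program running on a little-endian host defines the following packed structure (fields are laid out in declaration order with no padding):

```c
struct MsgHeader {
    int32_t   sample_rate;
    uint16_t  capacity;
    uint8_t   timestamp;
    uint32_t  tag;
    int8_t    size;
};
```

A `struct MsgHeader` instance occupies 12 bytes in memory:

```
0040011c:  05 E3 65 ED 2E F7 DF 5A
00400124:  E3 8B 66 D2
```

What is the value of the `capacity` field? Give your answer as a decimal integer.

`capacity` follows `sample_rate` (4 bytes), so it starts at byte offset 4 and occupies 2 bytes.
Bytes at offsets 4..5: 2E F7.
In little-endian order the low byte comes first in memory.
Reassemble most-significant byte first: F7 2E → 0xF72E.
0xF72E = 63278.

63278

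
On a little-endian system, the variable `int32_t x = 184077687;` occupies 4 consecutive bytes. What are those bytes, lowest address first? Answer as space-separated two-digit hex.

184077687 in hexadecimal, padded to 32 bits, is 0x0AF8CD77.
Split into bytes (most-significant first): 0A F8 CD 77.
In little-endian order the low byte comes first in memory.
So at ascending addresses the bytes are 77 CD F8 0A.

77 CD F8 0A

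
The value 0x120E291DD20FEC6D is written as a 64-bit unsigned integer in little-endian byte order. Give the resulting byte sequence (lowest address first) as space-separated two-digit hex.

6D EC 0F D2 1D 29 0E 12

Split into bytes (most-significant first): 12 0E 29 1D D2 0F EC 6D.
Little-endian: lowest address holds the least-significant byte.
So at ascending addresses the bytes are 6D EC 0F D2 1D 29 0E 12.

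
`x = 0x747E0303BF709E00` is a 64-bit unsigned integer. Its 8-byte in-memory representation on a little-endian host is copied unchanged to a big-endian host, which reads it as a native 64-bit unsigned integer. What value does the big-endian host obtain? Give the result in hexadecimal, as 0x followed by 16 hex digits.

0x009E70BF03037E74

Stored little-endian, the bytes at ascending addresses are 00 9E 70 BF 03 03 7E 74.
Read back as big-endian, the last byte is least significant, giving 0x009E70BF03037E74.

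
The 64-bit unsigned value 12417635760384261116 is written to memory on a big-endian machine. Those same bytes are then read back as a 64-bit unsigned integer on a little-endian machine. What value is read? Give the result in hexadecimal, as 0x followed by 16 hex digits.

0xFC3BE4BFEE4D54AC

12417635760384261116 in 64-bit hexadecimal is 0xAC544DEEBFE43BFC.
Stored big-endian, the bytes at ascending addresses are AC 54 4D EE BF E4 3B FC.
Read back as little-endian, the first byte is least significant, giving 0xFC3BE4BFEE4D54AC.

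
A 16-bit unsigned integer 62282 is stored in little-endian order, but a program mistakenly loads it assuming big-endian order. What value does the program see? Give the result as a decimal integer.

62282 in 16-bit hexadecimal is 0xF34A.
Stored little-endian, the bytes at ascending addresses are 4A F3.
Read back as big-endian, the last byte is least significant, giving 0x4AF3.
0x4AF3 = 19187.

19187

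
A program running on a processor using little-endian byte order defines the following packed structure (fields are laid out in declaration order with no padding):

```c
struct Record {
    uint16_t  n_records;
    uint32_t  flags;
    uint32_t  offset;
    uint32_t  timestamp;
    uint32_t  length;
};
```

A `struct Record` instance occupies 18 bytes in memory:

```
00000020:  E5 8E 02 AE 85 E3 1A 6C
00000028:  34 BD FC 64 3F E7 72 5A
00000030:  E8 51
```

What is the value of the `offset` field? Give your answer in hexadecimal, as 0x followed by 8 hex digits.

`offset` follows `n_records` (2 B), `flags` (4 B), so it starts at offset 2 + 4 = 6 and occupies 4 bytes.
Bytes at offsets 6..9: 1A 6C 34 BD.
Little-endian stores the least-significant byte at the lowest address.
Reassemble most-significant byte first: BD 34 6C 1A → 0xBD346C1A.

0xBD346C1A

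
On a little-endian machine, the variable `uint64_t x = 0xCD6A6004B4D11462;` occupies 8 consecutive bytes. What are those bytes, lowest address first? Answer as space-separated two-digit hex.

Split into bytes (most-significant first): CD 6A 60 04 B4 D1 14 62.
Little-endian stores the least-significant byte at the lowest address.
So at ascending addresses the bytes are 62 14 D1 B4 04 60 6A CD.

62 14 D1 B4 04 60 6A CD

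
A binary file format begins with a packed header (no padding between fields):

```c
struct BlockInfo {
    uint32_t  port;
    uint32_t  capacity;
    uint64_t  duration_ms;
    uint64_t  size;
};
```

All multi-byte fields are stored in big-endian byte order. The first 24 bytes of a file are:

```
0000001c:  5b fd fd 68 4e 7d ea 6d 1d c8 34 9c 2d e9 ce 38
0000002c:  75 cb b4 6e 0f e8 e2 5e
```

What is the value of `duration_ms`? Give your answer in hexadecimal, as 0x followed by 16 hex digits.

`duration_ms` follows `port` (4 B), `capacity` (4 B), so it starts at offset 4 + 4 = 8 and occupies 8 bytes.
Bytes at offsets 8..15: 1D C8 34 9C 2D E9 CE 38.
Big-endian: lowest address holds the most-significant byte.
The bytes are already most-significant first: 0x1DC8349C2DE9CE38.

0x1DC8349C2DE9CE38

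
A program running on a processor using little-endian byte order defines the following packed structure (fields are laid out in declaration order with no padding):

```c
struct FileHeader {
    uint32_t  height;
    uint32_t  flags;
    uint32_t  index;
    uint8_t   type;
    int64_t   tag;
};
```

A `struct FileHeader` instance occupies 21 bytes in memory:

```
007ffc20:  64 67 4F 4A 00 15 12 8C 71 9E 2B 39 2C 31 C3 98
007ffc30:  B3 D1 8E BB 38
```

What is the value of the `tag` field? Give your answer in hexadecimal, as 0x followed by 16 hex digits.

`tag` follows `height` (4 B), `flags` (4 B), `index` (4 B), `type` (1 B), so it starts at offset 4 + 4 + 4 + 1 = 13 and occupies 8 bytes.
Bytes at offsets 13..20: 31 C3 98 B3 D1 8E BB 38.
In little-endian order the low byte comes first in memory.
Reassemble most-significant byte first: 38 BB 8E D1 B3 98 C3 31 → 0x38BB8ED1B398C331.

0x38BB8ED1B398C331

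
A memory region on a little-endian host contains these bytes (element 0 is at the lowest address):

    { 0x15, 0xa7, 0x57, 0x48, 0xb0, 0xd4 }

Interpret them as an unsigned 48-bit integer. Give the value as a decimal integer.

233853593036565

In little-endian order the low byte comes first in memory.
Reassemble most-significant byte first: D4 B0 48 57 A7 15 → 0xD4B04857A715.
0xD4B04857A715 = 233853593036565.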